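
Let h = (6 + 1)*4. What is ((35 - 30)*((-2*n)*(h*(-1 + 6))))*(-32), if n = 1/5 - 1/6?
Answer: 4480/3 ≈ 1493.3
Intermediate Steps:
h = 28 (h = 7*4 = 28)
n = 1/30 (n = 1*(⅕) - 1*⅙ = ⅕ - ⅙ = 1/30 ≈ 0.033333)
((35 - 30)*((-2*n)*(h*(-1 + 6))))*(-32) = ((35 - 30)*((-2*1/30)*(28*(-1 + 6))))*(-32) = (5*(-28*5/15))*(-32) = (5*(-1/15*140))*(-32) = (5*(-28/3))*(-32) = -140/3*(-32) = 4480/3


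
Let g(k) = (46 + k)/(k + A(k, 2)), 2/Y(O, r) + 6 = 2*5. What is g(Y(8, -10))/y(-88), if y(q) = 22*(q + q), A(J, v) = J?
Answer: -93/7744 ≈ -0.012009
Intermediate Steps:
Y(O, r) = ½ (Y(O, r) = 2/(-6 + 2*5) = 2/(-6 + 10) = 2/4 = 2*(¼) = ½)
y(q) = 44*q (y(q) = 22*(2*q) = 44*q)
g(k) = (46 + k)/(2*k) (g(k) = (46 + k)/(k + k) = (46 + k)/((2*k)) = (46 + k)*(1/(2*k)) = (46 + k)/(2*k))
g(Y(8, -10))/y(-88) = ((46 + ½)/(2*(½)))/((44*(-88))) = ((½)*2*(93/2))/(-3872) = (93/2)*(-1/3872) = -93/7744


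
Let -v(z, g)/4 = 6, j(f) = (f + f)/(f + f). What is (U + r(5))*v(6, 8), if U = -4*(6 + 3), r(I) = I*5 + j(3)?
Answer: 240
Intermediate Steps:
j(f) = 1 (j(f) = (2*f)/((2*f)) = (2*f)*(1/(2*f)) = 1)
r(I) = 1 + 5*I (r(I) = I*5 + 1 = 5*I + 1 = 1 + 5*I)
v(z, g) = -24 (v(z, g) = -4*6 = -24)
U = -36 (U = -4*9 = -36)
(U + r(5))*v(6, 8) = (-36 + (1 + 5*5))*(-24) = (-36 + (1 + 25))*(-24) = (-36 + 26)*(-24) = -10*(-24) = 240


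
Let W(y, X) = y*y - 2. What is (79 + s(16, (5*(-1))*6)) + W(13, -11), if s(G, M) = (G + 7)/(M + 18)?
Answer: 2929/12 ≈ 244.08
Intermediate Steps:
W(y, X) = -2 + y² (W(y, X) = y² - 2 = -2 + y²)
s(G, M) = (7 + G)/(18 + M)
(79 + s(16, (5*(-1))*6)) + W(13, -11) = (79 + (7 + 16)/(18 + (5*(-1))*6)) + (-2 + 13²) = (79 + 23/(18 - 5*6)) + (-2 + 169) = (79 + 23/(18 - 30)) + 167 = (79 + 23/(-12)) + 167 = (79 - 1/12*23) + 167 = (79 - 23/12) + 167 = 925/12 + 167 = 2929/12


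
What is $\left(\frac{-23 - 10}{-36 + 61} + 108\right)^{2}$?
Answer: $\frac{7112889}{625} \approx 11381.0$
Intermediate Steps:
$\left(\frac{-23 - 10}{-36 + 61} + 108\right)^{2} = \left(- \frac{33}{25} + 108\right)^{2} = \left(\frac{2667}{25}\right)^{2} = \frac{7112889}{625}$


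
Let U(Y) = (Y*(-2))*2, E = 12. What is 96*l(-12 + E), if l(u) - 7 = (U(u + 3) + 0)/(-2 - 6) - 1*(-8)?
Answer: 1584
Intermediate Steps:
U(Y) = -4*Y (U(Y) = -2*Y*2 = -4*Y)
l(u) = 33/2 + u/2 (l(u) = 7 + ((-4*(u + 3) + 0)/(-2 - 6) - 1*(-8)) = 7 + ((-4*(3 + u) + 0)/(-8) + 8) = 7 + (((-12 - 4*u) + 0)*(-⅛) + 8) = 7 + ((-12 - 4*u)*(-⅛) + 8) = 7 + ((3/2 + u/2) + 8) = 7 + (19/2 + u/2) = 33/2 + u/2)
96*l(-12 + E) = 96*(33/2 + (-12 + 12)/2) = 96*(33/2 + (½)*0) = 96*(33/2 + 0) = 96*(33/2) = 1584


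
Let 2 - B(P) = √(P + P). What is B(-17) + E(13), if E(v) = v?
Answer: 15 - I*√34 ≈ 15.0 - 5.831*I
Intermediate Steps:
B(P) = 2 - √2*√P (B(P) = 2 - √(P + P) = 2 - √(2*P) = 2 - √2*√P)
B(-17) + E(13) = (2 - √2*√(-17)) + 13 = (2 - √2*I*√17) + 13 = (2 - I*√34) + 13 = 15 - I*√34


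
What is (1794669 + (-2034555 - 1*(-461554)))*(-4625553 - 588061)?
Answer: -1155691388152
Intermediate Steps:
(1794669 + (-2034555 - 1*(-461554)))*(-4625553 - 588061) = (1794669 + (-2034555 + 461554))*(-5213614) = (1794669 - 1573001)*(-5213614) = 221668*(-5213614) = -1155691388152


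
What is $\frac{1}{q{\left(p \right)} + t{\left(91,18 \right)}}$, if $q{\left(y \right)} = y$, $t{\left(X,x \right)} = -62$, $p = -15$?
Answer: $- \frac{1}{77} \approx -0.012987$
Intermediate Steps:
$\frac{1}{q{\left(p \right)} + t{\left(91,18 \right)}} = \frac{1}{-15 - 62} = \frac{1}{-77} = - \frac{1}{77}$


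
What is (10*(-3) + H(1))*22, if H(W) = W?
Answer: -638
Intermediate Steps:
(10*(-3) + H(1))*22 = (10*(-3) + 1)*22 = (-30 + 1)*22 = -29*22 = -638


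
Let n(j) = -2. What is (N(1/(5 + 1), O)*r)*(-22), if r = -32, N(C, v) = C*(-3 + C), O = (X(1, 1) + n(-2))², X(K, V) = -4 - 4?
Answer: -2992/9 ≈ -332.44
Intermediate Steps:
X(K, V) = -8
O = 100 (O = (-8 - 2)² = (-10)² = 100)
(N(1/(5 + 1), O)*r)*(-22) = (((-3 + 1/(5 + 1))/(5 + 1))*(-32))*(-22) = (((-3 + 1/6)/6)*(-32))*(-22) = (((-3 + ⅙)/6)*(-32))*(-22) = (((⅙)*(-17/6))*(-32))*(-22) = -17/36*(-32)*(-22) = (136/9)*(-22) = -2992/9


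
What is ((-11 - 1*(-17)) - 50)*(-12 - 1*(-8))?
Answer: 176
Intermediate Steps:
((-11 - 1*(-17)) - 50)*(-12 - 1*(-8)) = ((-11 + 17) - 50)*(-12 + 8) = (6 - 50)*(-4) = -44*(-4) = 176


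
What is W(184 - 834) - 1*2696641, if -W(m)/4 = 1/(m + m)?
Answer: -876408324/325 ≈ -2.6966e+6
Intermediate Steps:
W(m) = -2/m (W(m) = -4/(m + m) = -4*1/(2*m) = -2/m)
W(184 - 834) - 1*2696641 = -2/(184 - 834) - 1*2696641 = -2/(-650) - 2696641 = -2*(-1/650) - 2696641 = 1/325 - 2696641 = -876408324/325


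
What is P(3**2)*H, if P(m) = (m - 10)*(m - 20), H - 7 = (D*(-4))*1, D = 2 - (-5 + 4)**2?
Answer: 33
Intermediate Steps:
D = 1 (D = 2 - 1*(-1)**2 = 2 - 1*1 = 2 - 1 = 1)
H = 3 (H = 7 + (1*(-4))*1 = 7 - 4*1 = 7 - 4 = 3)
P(m) = (-20 + m)*(-10 + m) (P(m) = (-10 + m)*(-20 + m) = (-20 + m)*(-10 + m))
P(3**2)*H = (200 + (3**2)**2 - 30*3**2)*3 = (200 + 9**2 - 30*9)*3 = (200 + 81 - 270)*3 = 11*3 = 33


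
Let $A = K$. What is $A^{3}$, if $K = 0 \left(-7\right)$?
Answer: $0$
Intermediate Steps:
$K = 0$
$A = 0$
$A^{3} = 0^{3} = 0$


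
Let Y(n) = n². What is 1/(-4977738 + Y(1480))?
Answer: -1/2787338 ≈ -3.5877e-7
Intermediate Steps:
1/(-4977738 + Y(1480)) = 1/(-4977738 + 1480²) = 1/(-4977738 + 2190400) = 1/(-2787338) = -1/2787338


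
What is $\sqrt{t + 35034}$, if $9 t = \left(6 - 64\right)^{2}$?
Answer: $\frac{\sqrt{318670}}{3} \approx 188.17$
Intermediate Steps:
$t = \frac{3364}{9}$ ($t = \frac{\left(6 - 64\right)^{2}}{9} = \frac{\left(-58\right)^{2}}{9} = \frac{1}{9} \cdot 3364 = \frac{3364}{9} \approx 373.78$)
$\sqrt{t + 35034} = \sqrt{\frac{3364}{9} + 35034} = \sqrt{\frac{318670}{9}} = \frac{\sqrt{318670}}{3}$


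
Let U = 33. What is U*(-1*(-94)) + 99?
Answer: 3201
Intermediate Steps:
U*(-1*(-94)) + 99 = 33*(-1*(-94)) + 99 = 33*94 + 99 = 3102 + 99 = 3201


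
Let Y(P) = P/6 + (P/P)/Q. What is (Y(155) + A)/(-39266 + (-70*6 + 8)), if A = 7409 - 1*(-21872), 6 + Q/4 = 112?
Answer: -37278295/50470416 ≈ -0.73862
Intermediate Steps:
Q = 424 (Q = -24 + 4*112 = -24 + 448 = 424)
Y(P) = 1/424 + P/6 (Y(P) = P/6 + (P/P)/424 = P*(⅙) + 1*(1/424) = P/6 + 1/424 = 1/424 + P/6)
A = 29281 (A = 7409 + 21872 = 29281)
(Y(155) + A)/(-39266 + (-70*6 + 8)) = ((1/424 + (⅙)*155) + 29281)/(-39266 + (-70*6 + 8)) = ((1/424 + 155/6) + 29281)/(-39266 + (-420 + 8)) = (32863/1272 + 29281)/(-39266 - 412) = (37278295/1272)/(-39678) = (37278295/1272)*(-1/39678) = -37278295/50470416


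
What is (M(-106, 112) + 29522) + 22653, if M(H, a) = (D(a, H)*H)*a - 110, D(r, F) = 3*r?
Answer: -3936927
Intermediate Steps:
M(H, a) = -110 + 3*H*a² (M(H, a) = ((3*a)*H)*a - 110 = (3*H*a)*a - 110 = 3*H*a² - 110 = -110 + 3*H*a²)
(M(-106, 112) + 29522) + 22653 = ((-110 + 3*(-106)*112²) + 29522) + 22653 = ((-110 + 3*(-106)*12544) + 29522) + 22653 = ((-110 - 3988992) + 29522) + 22653 = (-3989102 + 29522) + 22653 = -3959580 + 22653 = -3936927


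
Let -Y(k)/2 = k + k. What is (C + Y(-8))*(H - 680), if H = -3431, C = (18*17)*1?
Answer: -1389518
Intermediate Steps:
C = 306 (C = 306*1 = 306)
Y(k) = -4*k (Y(k) = -2*(k + k) = -4*k)
(C + Y(-8))*(H - 680) = (306 - 4*(-8))*(-3431 - 680) = (306 + 32)*(-4111) = 338*(-4111) = -1389518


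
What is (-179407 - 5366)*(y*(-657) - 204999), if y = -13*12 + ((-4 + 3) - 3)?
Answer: 18454942467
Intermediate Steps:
y = -160 (y = -156 + (-1 - 3) = -156 - 4 = -160)
(-179407 - 5366)*(y*(-657) - 204999) = (-179407 - 5366)*(-160*(-657) - 204999) = -184773*(105120 - 204999) = -184773*(-99879) = 18454942467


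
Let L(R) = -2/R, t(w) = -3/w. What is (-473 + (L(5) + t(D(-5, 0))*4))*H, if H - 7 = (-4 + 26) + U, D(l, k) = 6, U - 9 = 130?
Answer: -399336/5 ≈ -79867.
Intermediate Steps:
U = 139 (U = 9 + 130 = 139)
H = 168 (H = 7 + ((-4 + 26) + 139) = 7 + (22 + 139) = 7 + 161 = 168)
(-473 + (L(5) + t(D(-5, 0))*4))*H = (-473 + (-2/5 - 3/6*4))*168 = (-473 + (-2*1/5 - 3*1/6*4))*168 = (-473 + (-2/5 - 1/2*4))*168 = (-473 + (-2/5 - 2))*168 = (-473 - 12/5)*168 = -2377/5*168 = -399336/5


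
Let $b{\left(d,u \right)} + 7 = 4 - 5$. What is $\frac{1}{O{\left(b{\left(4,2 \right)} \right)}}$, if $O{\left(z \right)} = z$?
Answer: $- \frac{1}{8} \approx -0.125$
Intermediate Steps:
$b{\left(d,u \right)} = -8$ ($b{\left(d,u \right)} = -7 + \left(4 - 5\right) = -7 - 1 = -8$)
$\frac{1}{O{\left(b{\left(4,2 \right)} \right)}} = \frac{1}{-8} = - \frac{1}{8}$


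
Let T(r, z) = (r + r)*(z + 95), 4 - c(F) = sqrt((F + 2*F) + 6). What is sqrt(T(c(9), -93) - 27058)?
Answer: sqrt(-27042 - 4*sqrt(33)) ≈ 164.51*I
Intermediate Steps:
c(F) = 4 - sqrt(6 + 3*F) (c(F) = 4 - sqrt((F + 2*F) + 6) = 4 - sqrt(3*F + 6) = 4 - sqrt(6 + 3*F))
T(r, z) = 2*r*(95 + z) (T(r, z) = (2*r)*(95 + z) = 2*r*(95 + z))
sqrt(T(c(9), -93) - 27058) = sqrt(2*(4 - sqrt(6 + 3*9))*(95 - 93) - 27058) = sqrt(2*(4 - sqrt(6 + 27))*2 - 27058) = sqrt(2*(4 - sqrt(33))*2 - 27058) = sqrt((16 - 4*sqrt(33)) - 27058) = sqrt(-27042 - 4*sqrt(33))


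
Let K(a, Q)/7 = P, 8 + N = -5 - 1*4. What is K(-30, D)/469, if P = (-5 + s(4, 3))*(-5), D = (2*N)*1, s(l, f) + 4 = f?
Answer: 30/67 ≈ 0.44776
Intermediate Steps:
s(l, f) = -4 + f
N = -17 (N = -8 + (-5 - 1*4) = -8 + (-5 - 4) = -8 - 9 = -17)
D = -34 (D = (2*(-17))*1 = -34*1 = -34)
P = 30 (P = (-5 + (-4 + 3))*(-5) = (-5 - 1)*(-5) = -6*(-5) = 30)
K(a, Q) = 210 (K(a, Q) = 7*30 = 210)
K(-30, D)/469 = 210/469 = 210*(1/469) = 30/67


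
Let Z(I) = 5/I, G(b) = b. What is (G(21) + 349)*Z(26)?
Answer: 925/13 ≈ 71.154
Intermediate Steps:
(G(21) + 349)*Z(26) = (21 + 349)*(5/26) = 370*(5*(1/26)) = 370*(5/26) = 925/13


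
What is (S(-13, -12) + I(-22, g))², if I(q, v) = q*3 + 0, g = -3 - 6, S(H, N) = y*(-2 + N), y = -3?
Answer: 576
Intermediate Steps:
S(H, N) = 6 - 3*N (S(H, N) = -3*(-2 + N) = 6 - 3*N)
g = -9
I(q, v) = 3*q (I(q, v) = 3*q + 0 = 3*q)
(S(-13, -12) + I(-22, g))² = ((6 - 3*(-12)) + 3*(-22))² = ((6 + 36) - 66)² = (42 - 66)² = (-24)² = 576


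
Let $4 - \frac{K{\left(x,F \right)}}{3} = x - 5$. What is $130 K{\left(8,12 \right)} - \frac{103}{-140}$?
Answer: $\frac{54703}{140} \approx 390.74$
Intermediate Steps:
$K{\left(x,F \right)} = 27 - 3 x$ ($K{\left(x,F \right)} = 12 - 3 \left(x - 5\right) = 12 - 3 \left(-5 + x\right) = 12 - \left(-15 + 3 x\right) = 27 - 3 x$)
$130 K{\left(8,12 \right)} - \frac{103}{-140} = 130 \left(27 - 24\right) - \frac{103}{-140} = 130 \left(27 - 24\right) - - \frac{103}{140} = 130 \cdot 3 + \frac{103}{140} = 390 + \frac{103}{140} = \frac{54703}{140}$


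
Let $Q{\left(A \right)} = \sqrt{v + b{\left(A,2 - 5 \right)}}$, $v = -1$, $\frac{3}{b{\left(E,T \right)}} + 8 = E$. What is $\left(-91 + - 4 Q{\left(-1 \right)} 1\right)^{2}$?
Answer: $\frac{24779}{3} + \frac{1456 i \sqrt{3}}{3} \approx 8259.7 + 840.62 i$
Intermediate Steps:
$b{\left(E,T \right)} = \frac{3}{-8 + E}$
$Q{\left(A \right)} = \sqrt{-1 + \frac{3}{-8 + A}}$
$\left(-91 + - 4 Q{\left(-1 \right)} 1\right)^{2} = \left(-91 + - 4 \sqrt{\frac{11 - -1}{-8 - 1}} \cdot 1\right)^{2} = \left(-91 + - 4 \sqrt{\frac{11 + 1}{-9}} \cdot 1\right)^{2} = \left(-91 + - 4 \sqrt{\left(- \frac{1}{9}\right) 12} \cdot 1\right)^{2} = \left(-91 + - 4 \sqrt{- \frac{4}{3}} \cdot 1\right)^{2} = \left(-91 + - 4 \frac{2 i \sqrt{3}}{3} \cdot 1\right)^{2} = \left(-91 + - \frac{8 i \sqrt{3}}{3} \cdot 1\right)^{2} = \left(-91 - \frac{8 i \sqrt{3}}{3}\right)^{2}$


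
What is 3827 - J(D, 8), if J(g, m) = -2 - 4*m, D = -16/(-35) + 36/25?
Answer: 3861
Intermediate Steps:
D = 332/175 (D = -16*(-1/35) + 36*(1/25) = 16/35 + 36/25 = 332/175 ≈ 1.8971)
3827 - J(D, 8) = 3827 - (-2 - 4*8) = 3827 - (-2 - 32) = 3827 - 1*(-34) = 3827 + 34 = 3861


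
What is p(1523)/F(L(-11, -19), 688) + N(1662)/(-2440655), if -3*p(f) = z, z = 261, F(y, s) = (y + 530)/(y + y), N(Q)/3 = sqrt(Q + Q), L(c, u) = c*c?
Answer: -7018/217 - 6*sqrt(831)/2440655 ≈ -32.341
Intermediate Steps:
L(c, u) = c**2
N(Q) = 3*sqrt(2)*sqrt(Q) (N(Q) = 3*sqrt(Q + Q) = 3*sqrt(2*Q) = 3*(sqrt(2)*sqrt(Q)) = 3*sqrt(2)*sqrt(Q))
F(y, s) = (530 + y)/(2*y) (F(y, s) = (530 + y)/((2*y)) = (530 + y)*(1/(2*y)) = (530 + y)/(2*y))
p(f) = -87 (p(f) = -1/3*261 = -87)
p(1523)/F(L(-11, -19), 688) + N(1662)/(-2440655) = -87*242/(530 + (-11)**2) + (3*sqrt(2)*sqrt(1662))/(-2440655) = -87*242/(530 + 121) + (6*sqrt(831))*(-1/2440655) = -87/((1/2)*(1/121)*651) - 6*sqrt(831)/2440655 = -87/651/242 - 6*sqrt(831)/2440655 = -87*242/651 - 6*sqrt(831)/2440655 = -7018/217 - 6*sqrt(831)/2440655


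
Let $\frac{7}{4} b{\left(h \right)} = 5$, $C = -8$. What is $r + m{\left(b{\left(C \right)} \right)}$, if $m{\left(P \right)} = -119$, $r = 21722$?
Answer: $21603$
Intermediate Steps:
$b{\left(h \right)} = \frac{20}{7}$ ($b{\left(h \right)} = \frac{4}{7} \cdot 5 = \frac{20}{7}$)
$r + m{\left(b{\left(C \right)} \right)} = 21722 - 119 = 21603$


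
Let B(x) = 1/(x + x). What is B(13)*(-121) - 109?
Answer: -2955/26 ≈ -113.65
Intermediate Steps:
B(x) = 1/(2*x)
B(13)*(-121) - 109 = ((1/2)/13)*(-121) - 109 = ((1/2)*(1/13))*(-121) - 109 = (1/26)*(-121) - 109 = -121/26 - 109 = -2955/26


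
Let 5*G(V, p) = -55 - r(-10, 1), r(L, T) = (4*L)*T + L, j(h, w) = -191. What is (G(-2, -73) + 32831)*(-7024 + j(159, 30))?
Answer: -236868450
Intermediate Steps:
r(L, T) = L + 4*L*T (r(L, T) = 4*L*T + L = L + 4*L*T)
G(V, p) = -1 (G(V, p) = (-55 - (-10)*(1 + 4*1))/5 = (-55 - (-10)*(1 + 4))/5 = (-55 - (-10)*5)/5 = (-55 - 1*(-50))/5 = (-55 + 50)/5 = (⅕)*(-5) = -1)
(G(-2, -73) + 32831)*(-7024 + j(159, 30)) = (-1 + 32831)*(-7024 - 191) = 32830*(-7215) = -236868450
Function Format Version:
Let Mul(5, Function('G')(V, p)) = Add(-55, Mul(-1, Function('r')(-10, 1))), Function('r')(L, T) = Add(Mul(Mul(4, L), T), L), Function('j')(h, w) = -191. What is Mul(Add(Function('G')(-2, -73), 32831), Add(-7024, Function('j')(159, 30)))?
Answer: -236868450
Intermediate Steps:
Function('r')(L, T) = Add(L, Mul(4, L, T)) (Function('r')(L, T) = Add(Mul(4, L, T), L) = Add(L, Mul(4, L, T)))
Function('G')(V, p) = -1 (Function('G')(V, p) = Mul(Rational(1, 5), Add(-55, Mul(-1, Mul(-10, Add(1, Mul(4, 1)))))) = Mul(Rational(1, 5), Add(-55, Mul(-1, Mul(-10, Add(1, 4))))) = Mul(Rational(1, 5), Add(-55, Mul(-1, Mul(-10, 5)))) = Mul(Rational(1, 5), Add(-55, Mul(-1, -50))) = Mul(Rational(1, 5), Add(-55, 50)) = Mul(Rational(1, 5), -5) = -1)
Mul(Add(Function('G')(-2, -73), 32831), Add(-7024, Function('j')(159, 30))) = Mul(Add(-1, 32831), Add(-7024, -191)) = Mul(32830, -7215) = -236868450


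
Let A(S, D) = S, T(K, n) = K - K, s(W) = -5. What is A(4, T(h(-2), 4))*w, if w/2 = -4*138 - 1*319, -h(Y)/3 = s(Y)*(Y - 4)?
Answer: -6968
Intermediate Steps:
h(Y) = -60 + 15*Y (h(Y) = -(-15)*(Y - 4) = -(-15)*(-4 + Y) = -3*(20 - 5*Y) = -60 + 15*Y)
T(K, n) = 0
w = -1742 (w = 2*(-4*138 - 1*319) = 2*(-552 - 319) = 2*(-871) = -1742)
A(4, T(h(-2), 4))*w = 4*(-1742) = -6968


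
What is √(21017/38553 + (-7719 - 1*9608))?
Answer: I*√25752895640142/38553 ≈ 131.63*I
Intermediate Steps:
√(21017/38553 + (-7719 - 1*9608)) = √(21017*(1/38553) + (-7719 - 9608)) = √(21017/38553 - 17327) = √(-667986814/38553) = I*√25752895640142/38553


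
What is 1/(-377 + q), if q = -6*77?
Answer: -1/839 ≈ -0.0011919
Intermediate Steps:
q = -462
1/(-377 + q) = 1/(-377 - 462) = 1/(-839) = -1/839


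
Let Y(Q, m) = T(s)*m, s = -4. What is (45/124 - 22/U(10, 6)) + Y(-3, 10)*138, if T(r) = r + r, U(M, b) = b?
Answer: -4108109/372 ≈ -11043.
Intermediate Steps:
T(r) = 2*r
Y(Q, m) = -8*m (Y(Q, m) = (2*(-4))*m = -8*m)
(45/124 - 22/U(10, 6)) + Y(-3, 10)*138 = (45/124 - 22/6) - 8*10*138 = (45*(1/124) - 22*⅙) - 80*138 = (45/124 - 11/3) - 11040 = -1229/372 - 11040 = -4108109/372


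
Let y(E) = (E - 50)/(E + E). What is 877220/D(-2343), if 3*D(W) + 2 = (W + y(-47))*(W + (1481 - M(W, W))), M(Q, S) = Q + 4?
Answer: -247376040/325154353 ≈ -0.76080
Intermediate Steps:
M(Q, S) = 4 + Q
y(E) = (-50 + E)/(2*E) (y(E) = (-50 + E)/((2*E)) = (-50 + E)*(1/(2*E)) = (-50 + E)/(2*E))
D(W) = 143081/282 + 1477*W/3 (D(W) = -⅔ + ((W + (½)*(-50 - 47)/(-47))*(W + (1481 - (4 + W))))/3 = -⅔ + ((W + (½)*(-1/47)*(-97))*(W + (1481 + (-4 - W))))/3 = -⅔ + ((W + 97/94)*(W + (1477 - W)))/3 = -⅔ + ((97/94 + W)*1477)/3 = -⅔ + (143269/94 + 1477*W)/3 = -⅔ + (143269/282 + 1477*W/3) = 143081/282 + 1477*W/3)
877220/D(-2343) = 877220/(143081/282 + (1477/3)*(-2343)) = 877220/(143081/282 - 1153537) = 877220/(-325154353/282) = 877220*(-282/325154353) = -247376040/325154353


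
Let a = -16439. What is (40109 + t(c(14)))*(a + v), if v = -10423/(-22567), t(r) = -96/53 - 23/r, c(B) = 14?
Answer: -5519698590247175/8372357 ≈ -6.5928e+8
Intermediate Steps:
t(r) = -96/53 - 23/r (t(r) = -96*1/53 - 23/r = -96/53 - 23/r)
v = 10423/22567 (v = -10423*(-1/22567) = 10423/22567 ≈ 0.46187)
(40109 + t(c(14)))*(a + v) = (40109 + (-96/53 - 23/14))*(-16439 + 10423/22567) = (40109 + (-96/53 - 23*1/14))*(-370968490/22567) = (40109 + (-96/53 - 23/14))*(-370968490/22567) = (40109 - 2563/742)*(-370968490/22567) = (29758315/742)*(-370968490/22567) = -5519698590247175/8372357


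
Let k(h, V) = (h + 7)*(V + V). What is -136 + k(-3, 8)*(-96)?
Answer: -6280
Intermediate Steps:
k(h, V) = 2*V*(7 + h) (k(h, V) = (7 + h)*(2*V) = 2*V*(7 + h))
-136 + k(-3, 8)*(-96) = -136 + (2*8*(7 - 3))*(-96) = -136 + (2*8*4)*(-96) = -136 + 64*(-96) = -136 - 6144 = -6280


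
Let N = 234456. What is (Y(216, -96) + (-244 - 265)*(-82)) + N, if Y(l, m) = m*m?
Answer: 285410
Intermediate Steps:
Y(l, m) = m**2
(Y(216, -96) + (-244 - 265)*(-82)) + N = ((-96)**2 + (-244 - 265)*(-82)) + 234456 = (9216 - 509*(-82)) + 234456 = (9216 + 41738) + 234456 = 50954 + 234456 = 285410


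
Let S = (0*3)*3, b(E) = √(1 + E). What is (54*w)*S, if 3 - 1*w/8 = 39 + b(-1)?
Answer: 0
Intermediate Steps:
w = -288 (w = 24 - 8*(39 + √(1 - 1)) = 24 - 8*(39 + √0) = 24 - 8*(39 + 0) = 24 - 8*39 = 24 - 312 = -288)
S = 0 (S = 0*3 = 0)
(54*w)*S = (54*(-288))*0 = -15552*0 = 0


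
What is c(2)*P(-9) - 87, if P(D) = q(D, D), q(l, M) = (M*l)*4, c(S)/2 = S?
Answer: 1209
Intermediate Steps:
c(S) = 2*S
q(l, M) = 4*M*l
P(D) = 4*D² (P(D) = 4*D*D = 4*D²)
c(2)*P(-9) - 87 = (2*2)*(4*(-9)²) - 87 = 4*(4*81) - 87 = 4*324 - 87 = 1296 - 87 = 1209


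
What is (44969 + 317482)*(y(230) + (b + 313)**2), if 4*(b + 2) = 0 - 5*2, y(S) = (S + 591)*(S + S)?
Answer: 685514087379/4 ≈ 1.7138e+11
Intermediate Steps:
y(S) = 2*S*(591 + S) (y(S) = (591 + S)*(2*S) = 2*S*(591 + S))
b = -9/2 (b = -2 + (0 - 5*2)/4 = -2 + (0 - 10)/4 = -2 + (1/4)*(-10) = -2 - 5/2 = -9/2 ≈ -4.5000)
(44969 + 317482)*(y(230) + (b + 313)**2) = (44969 + 317482)*(2*230*(591 + 230) + (-9/2 + 313)**2) = 362451*(2*230*821 + (617/2)**2) = 362451*(377660 + 380689/4) = 362451*(1891329/4) = 685514087379/4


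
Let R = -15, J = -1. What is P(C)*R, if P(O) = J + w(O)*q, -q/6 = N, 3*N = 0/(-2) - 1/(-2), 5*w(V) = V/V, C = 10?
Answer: 18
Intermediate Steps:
w(V) = ⅕ (w(V) = (V/V)/5 = (⅕)*1 = ⅕)
N = ⅙ (N = (0/(-2) - 1/(-2))/3 = (0*(-½) - 1*(-½))/3 = (0 + ½)/3 = (⅓)*(½) = ⅙ ≈ 0.16667)
q = -1 (q = -6*⅙ = -1)
P(O) = -6/5 (P(O) = -1 + (⅕)*(-1) = -1 - ⅕ = -6/5)
P(C)*R = -6/5*(-15) = 18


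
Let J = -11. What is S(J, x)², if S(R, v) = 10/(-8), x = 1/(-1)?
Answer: 25/16 ≈ 1.5625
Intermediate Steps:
x = -1
S(R, v) = -5/4 (S(R, v) = 10*(-⅛) = -5/4)
S(J, x)² = (-5/4)² = 25/16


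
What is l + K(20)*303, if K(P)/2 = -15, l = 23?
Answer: -9067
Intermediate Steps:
K(P) = -30 (K(P) = 2*(-15) = -30)
l + K(20)*303 = 23 - 30*303 = 23 - 9090 = -9067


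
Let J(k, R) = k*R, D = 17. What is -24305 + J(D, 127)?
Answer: -22146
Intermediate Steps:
J(k, R) = R*k
-24305 + J(D, 127) = -24305 + 127*17 = -24305 + 2159 = -22146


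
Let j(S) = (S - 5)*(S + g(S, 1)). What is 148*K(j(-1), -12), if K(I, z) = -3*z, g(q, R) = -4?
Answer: 5328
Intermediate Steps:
j(S) = (-5 + S)*(-4 + S) (j(S) = (S - 5)*(S - 4) = (-5 + S)*(-4 + S))
148*K(j(-1), -12) = 148*(-3*(-12)) = 148*36 = 5328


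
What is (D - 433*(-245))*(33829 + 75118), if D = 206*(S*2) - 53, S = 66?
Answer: 14514355128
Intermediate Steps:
D = 27139 (D = 206*(66*2) - 53 = 206*132 - 53 = 27192 - 53 = 27139)
(D - 433*(-245))*(33829 + 75118) = (27139 - 433*(-245))*(33829 + 75118) = (27139 + 106085)*108947 = 133224*108947 = 14514355128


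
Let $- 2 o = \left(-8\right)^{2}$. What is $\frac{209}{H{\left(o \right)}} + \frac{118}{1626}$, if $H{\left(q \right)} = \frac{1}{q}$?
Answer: $- \frac{5437285}{813} \approx -6687.9$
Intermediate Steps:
$o = -32$ ($o = - \frac{\left(-8\right)^{2}}{2} = \left(- \frac{1}{2}\right) 64 = -32$)
$\frac{209}{H{\left(o \right)}} + \frac{118}{1626} = \frac{209}{\frac{1}{-32}} + \frac{118}{1626} = \frac{209}{- \frac{1}{32}} + 118 \cdot \frac{1}{1626} = 209 \left(-32\right) + \frac{59}{813} = -6688 + \frac{59}{813} = - \frac{5437285}{813}$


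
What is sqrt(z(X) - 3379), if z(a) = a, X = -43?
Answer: I*sqrt(3422) ≈ 58.498*I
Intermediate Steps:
sqrt(z(X) - 3379) = sqrt(-43 - 3379) = sqrt(-3422) = I*sqrt(3422)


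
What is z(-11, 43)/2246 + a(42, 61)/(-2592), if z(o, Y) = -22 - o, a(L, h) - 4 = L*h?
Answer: -1447937/1455408 ≈ -0.99487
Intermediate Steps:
a(L, h) = 4 + L*h
z(-11, 43)/2246 + a(42, 61)/(-2592) = (-22 - 1*(-11))/2246 + (4 + 42*61)/(-2592) = (-22 + 11)*(1/2246) + (4 + 2562)*(-1/2592) = -11*1/2246 + 2566*(-1/2592) = -11/2246 - 1283/1296 = -1447937/1455408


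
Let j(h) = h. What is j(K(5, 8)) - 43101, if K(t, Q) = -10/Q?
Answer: -172409/4 ≈ -43102.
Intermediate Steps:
j(K(5, 8)) - 43101 = -10/8 - 43101 = -10*⅛ - 43101 = -5/4 - 43101 = -172409/4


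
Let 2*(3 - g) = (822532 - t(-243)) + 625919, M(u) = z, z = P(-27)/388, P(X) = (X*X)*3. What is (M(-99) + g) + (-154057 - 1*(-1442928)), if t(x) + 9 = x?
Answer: 219036917/388 ≈ 5.6453e+5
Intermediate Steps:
P(X) = 3*X² (P(X) = X²*3 = 3*X²)
t(x) = -9 + x
z = 2187/388 (z = (3*(-27)²)/388 = (3*729)*(1/388) = 2187*(1/388) = 2187/388 ≈ 5.6366)
M(u) = 2187/388
g = -1448697/2 (g = 3 - ((822532 - (-9 - 243)) + 625919)/2 = 3 - ((822532 - 1*(-252)) + 625919)/2 = 3 - ((822532 + 252) + 625919)/2 = 3 - (822784 + 625919)/2 = 3 - ½*1448703 = 3 - 1448703/2 = -1448697/2 ≈ -7.2435e+5)
(M(-99) + g) + (-154057 - 1*(-1442928)) = (2187/388 - 1448697/2) + (-154057 - 1*(-1442928)) = -281045031/388 + (-154057 + 1442928) = -281045031/388 + 1288871 = 219036917/388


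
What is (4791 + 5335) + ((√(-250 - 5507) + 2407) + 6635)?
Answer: 19168 + I*√5757 ≈ 19168.0 + 75.875*I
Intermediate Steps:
(4791 + 5335) + ((√(-250 - 5507) + 2407) + 6635) = 10126 + ((√(-5757) + 2407) + 6635) = 10126 + ((I*√5757 + 2407) + 6635) = 10126 + ((2407 + I*√5757) + 6635) = 10126 + (9042 + I*√5757) = 19168 + I*√5757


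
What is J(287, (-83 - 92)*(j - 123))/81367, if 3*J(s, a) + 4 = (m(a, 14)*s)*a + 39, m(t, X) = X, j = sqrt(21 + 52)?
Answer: 86487485/244101 - 703150*sqrt(73)/244101 ≈ 329.70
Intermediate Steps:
j = sqrt(73) ≈ 8.5440
J(s, a) = 35/3 + 14*a*s/3 (J(s, a) = -4/3 + ((14*s)*a + 39)/3 = -4/3 + (14*a*s + 39)/3 = -4/3 + (39 + 14*a*s)/3 = -4/3 + (13 + 14*a*s/3) = 35/3 + 14*a*s/3)
J(287, (-83 - 92)*(j - 123))/81367 = (35/3 + (14/3)*((-83 - 92)*(sqrt(73) - 123))*287)/81367 = (35/3 + (14/3)*(-175*(-123 + sqrt(73)))*287)*(1/81367) = (35/3 + (14/3)*(21525 - 175*sqrt(73))*287)*(1/81367) = (35/3 + (28829150 - 703150*sqrt(73)/3))*(1/81367) = (86487485/3 - 703150*sqrt(73)/3)*(1/81367) = 86487485/244101 - 703150*sqrt(73)/244101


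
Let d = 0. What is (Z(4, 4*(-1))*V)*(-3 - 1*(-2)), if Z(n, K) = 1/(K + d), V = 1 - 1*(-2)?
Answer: ¾ ≈ 0.75000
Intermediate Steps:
V = 3 (V = 1 + 2 = 3)
Z(n, K) = 1/K (Z(n, K) = 1/(K + 0) = 1/K)
(Z(4, 4*(-1))*V)*(-3 - 1*(-2)) = (3/(4*(-1)))*(-3 - 1*(-2)) = (3/(-4))*(-3 + 2) = -¼*3*(-1) = -¾*(-1) = ¾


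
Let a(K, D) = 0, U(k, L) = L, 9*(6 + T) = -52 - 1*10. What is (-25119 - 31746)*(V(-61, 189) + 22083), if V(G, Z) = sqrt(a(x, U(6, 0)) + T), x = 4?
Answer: -1255749795 - 37910*I*sqrt(29) ≈ -1.2557e+9 - 2.0415e+5*I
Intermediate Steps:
T = -116/9 (T = -6 + (-52 - 1*10)/9 = -6 + (-52 - 10)/9 = -6 + (1/9)*(-62) = -6 - 62/9 = -116/9 ≈ -12.889)
V(G, Z) = 2*I*sqrt(29)/3 (V(G, Z) = sqrt(0 - 116/9) = sqrt(-116/9) = 2*I*sqrt(29)/3)
(-25119 - 31746)*(V(-61, 189) + 22083) = (-25119 - 31746)*(2*I*sqrt(29)/3 + 22083) = -56865*(22083 + 2*I*sqrt(29)/3) = -1255749795 - 37910*I*sqrt(29)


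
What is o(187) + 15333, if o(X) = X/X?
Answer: 15334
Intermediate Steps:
o(X) = 1
o(187) + 15333 = 1 + 15333 = 15334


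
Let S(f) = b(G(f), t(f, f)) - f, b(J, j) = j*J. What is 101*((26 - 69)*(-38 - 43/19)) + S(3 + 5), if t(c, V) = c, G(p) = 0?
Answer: 3322243/19 ≈ 1.7486e+5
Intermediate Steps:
b(J, j) = J*j
S(f) = -f (S(f) = 0*f - f = 0 - f = -f)
101*((26 - 69)*(-38 - 43/19)) + S(3 + 5) = 101*((26 - 69)*(-38 - 43/19)) - (3 + 5) = 101*(-43*(-38 - 43*1/19)) - 1*8 = 101*(-43*(-38 - 43/19)) - 8 = 101*(-43*(-765/19)) - 8 = 101*(32895/19) - 8 = 3322395/19 - 8 = 3322243/19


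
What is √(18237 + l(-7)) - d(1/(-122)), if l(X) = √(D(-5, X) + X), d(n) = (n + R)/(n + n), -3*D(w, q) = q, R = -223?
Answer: -27207/2 + √(164133 + 3*I*√42)/3 ≈ -13468.0 + 0.0079983*I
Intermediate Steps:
D(w, q) = -q/3
d(n) = (-223 + n)/(2*n) (d(n) = (n - 223)/(n + n) = (-223 + n)/((2*n)) = (-223 + n)*(1/(2*n)) = (-223 + n)/(2*n))
l(X) = √6*√X/3 (l(X) = √(-X/3 + X) = √(2*X/3) = √6*√X/3)
√(18237 + l(-7)) - d(1/(-122)) = √(18237 + √6*√(-7)/3) - (-223 + 1/(-122))/(2*(1/(-122))) = √(18237 + √6*(I*√7)/3) - (-223 - 1/122)/(2*(-1/122)) = √(18237 + I*√42/3) - (-122)*(-27207)/(2*122) = √(18237 + I*√42/3) - 1*27207/2 = √(18237 + I*√42/3) - 27207/2 = -27207/2 + √(18237 + I*√42/3)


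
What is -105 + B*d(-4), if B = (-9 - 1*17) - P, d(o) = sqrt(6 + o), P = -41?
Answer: -105 + 15*sqrt(2) ≈ -83.787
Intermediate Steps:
B = 15 (B = (-9 - 1*17) - 1*(-41) = (-9 - 17) + 41 = -26 + 41 = 15)
-105 + B*d(-4) = -105 + 15*sqrt(6 - 4) = -105 + 15*sqrt(2)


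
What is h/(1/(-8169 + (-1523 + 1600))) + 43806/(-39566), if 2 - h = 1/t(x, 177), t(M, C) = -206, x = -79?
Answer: -33059609443/2037649 ≈ -16224.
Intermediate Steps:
h = 413/206 (h = 2 - 1/(-206) = 2 - 1*(-1/206) = 2 + 1/206 = 413/206 ≈ 2.0049)
h/(1/(-8169 + (-1523 + 1600))) + 43806/(-39566) = 413/(206*(1/(-8169 + (-1523 + 1600)))) + 43806/(-39566) = 413/(206*(1/(-8169 + 77))) + 43806*(-1/39566) = 413/(206*(1/(-8092))) - 21903/19783 = 413/(206*(-1/8092)) - 21903/19783 = (413/206)*(-8092) - 21903/19783 = -1670998/103 - 21903/19783 = -33059609443/2037649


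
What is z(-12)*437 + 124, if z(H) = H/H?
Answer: 561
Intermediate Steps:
z(H) = 1
z(-12)*437 + 124 = 1*437 + 124 = 437 + 124 = 561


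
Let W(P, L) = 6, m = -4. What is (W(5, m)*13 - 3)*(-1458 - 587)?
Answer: -153375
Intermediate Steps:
(W(5, m)*13 - 3)*(-1458 - 587) = (6*13 - 3)*(-1458 - 587) = (78 - 3)*(-2045) = 75*(-2045) = -153375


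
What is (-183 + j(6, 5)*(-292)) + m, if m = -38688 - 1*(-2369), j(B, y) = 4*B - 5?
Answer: -42050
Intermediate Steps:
j(B, y) = -5 + 4*B
m = -36319 (m = -38688 + 2369 = -36319)
(-183 + j(6, 5)*(-292)) + m = (-183 + (-5 + 4*6)*(-292)) - 36319 = (-183 + (-5 + 24)*(-292)) - 36319 = (-183 + 19*(-292)) - 36319 = (-183 - 5548) - 36319 = -5731 - 36319 = -42050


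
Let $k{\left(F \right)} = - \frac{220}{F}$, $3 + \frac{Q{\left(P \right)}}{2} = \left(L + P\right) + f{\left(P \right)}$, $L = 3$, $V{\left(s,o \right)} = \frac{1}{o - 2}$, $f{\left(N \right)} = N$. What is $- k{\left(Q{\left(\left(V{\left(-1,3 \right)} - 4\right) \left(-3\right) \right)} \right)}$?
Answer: $\frac{55}{9} \approx 6.1111$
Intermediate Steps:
$V{\left(s,o \right)} = \frac{1}{-2 + o}$
$Q{\left(P \right)} = 4 P$ ($Q{\left(P \right)} = -6 + 2 \left(\left(3 + P\right) + P\right) = -6 + 2 \left(3 + 2 P\right) = -6 + \left(6 + 4 P\right) = 4 P$)
$- k{\left(Q{\left(\left(V{\left(-1,3 \right)} - 4\right) \left(-3\right) \right)} \right)} = - \frac{-220}{4 \left(\frac{1}{-2 + 3} - 4\right) \left(-3\right)} = - \frac{-220}{4 \left(1^{-1} - 4\right) \left(-3\right)} = - \frac{-220}{4 \left(1 - 4\right) \left(-3\right)} = - \frac{-220}{4 \left(\left(-3\right) \left(-3\right)\right)} = - \frac{-220}{4 \cdot 9} = - \frac{-220}{36} = \left(-1\right) \left(- \frac{55}{9}\right) = \frac{55}{9}$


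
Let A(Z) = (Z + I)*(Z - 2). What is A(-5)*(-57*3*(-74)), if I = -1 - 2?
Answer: 708624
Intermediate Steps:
I = -3
A(Z) = (-3 + Z)*(-2 + Z) (A(Z) = (Z - 3)*(Z - 2) = (-3 + Z)*(-2 + Z))
A(-5)*(-57*3*(-74)) = (6 + (-5)**2 - 5*(-5))*(-57*3*(-74)) = (6 + 25 + 25)*(-171*(-74)) = 56*12654 = 708624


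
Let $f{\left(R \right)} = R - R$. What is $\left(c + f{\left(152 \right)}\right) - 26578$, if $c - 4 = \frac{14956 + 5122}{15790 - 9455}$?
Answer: $- \frac{168326212}{6335} \approx -26571.0$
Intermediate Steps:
$f{\left(R \right)} = 0$
$c = \frac{45418}{6335}$ ($c = 4 + \frac{14956 + 5122}{15790 - 9455} = 4 + \frac{20078}{6335} = \frac{45418}{6335} \approx 7.1694$)
$\left(c + f{\left(152 \right)}\right) - 26578 = \left(\frac{45418}{6335} + 0\right) - 26578 = \frac{45418}{6335} - 26578 = - \frac{168326212}{6335}$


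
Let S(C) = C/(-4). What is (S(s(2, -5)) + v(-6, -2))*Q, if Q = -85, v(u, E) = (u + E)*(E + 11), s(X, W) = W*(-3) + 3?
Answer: 13005/2 ≈ 6502.5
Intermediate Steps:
s(X, W) = 3 - 3*W (s(X, W) = -3*W + 3 = 3 - 3*W)
v(u, E) = (11 + E)*(E + u) (v(u, E) = (E + u)*(11 + E) = (11 + E)*(E + u))
S(C) = -C/4 (S(C) = C*(-¼) = -C/4)
(S(s(2, -5)) + v(-6, -2))*Q = (-(3 - 3*(-5))/4 + ((-2)² + 11*(-2) + 11*(-6) - 2*(-6)))*(-85) = (-(3 + 15)/4 + (4 - 22 - 66 + 12))*(-85) = (-¼*18 - 72)*(-85) = (-9/2 - 72)*(-85) = -153/2*(-85) = 13005/2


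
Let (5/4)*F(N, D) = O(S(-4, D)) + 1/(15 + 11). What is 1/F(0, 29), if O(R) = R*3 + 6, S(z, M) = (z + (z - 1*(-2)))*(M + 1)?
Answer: -65/27766 ≈ -0.0023410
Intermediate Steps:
S(z, M) = (1 + M)*(2 + 2*z) (S(z, M) = (z + (z + 2))*(1 + M) = (z + (2 + z))*(1 + M) = (2 + 2*z)*(1 + M) = (1 + M)*(2 + 2*z))
O(R) = 6 + 3*R (O(R) = 3*R + 6 = 6 + 3*R)
F(N, D) = -622/65 - 72*D/5 (F(N, D) = 4*((6 + 3*(2 + 2*D + 2*(-4) + 2*D*(-4))) + 1/(15 + 11))/5 = 4*((6 + 3*(2 + 2*D - 8 - 8*D)) + 1/26)/5 = 4*((6 + 3*(-6 - 6*D)) + 1/26)/5 = 4*((6 + (-18 - 18*D)) + 1/26)/5 = 4*((-12 - 18*D) + 1/26)/5 = 4*(-311/26 - 18*D)/5 = -622/65 - 72*D/5)
1/F(0, 29) = 1/(-622/65 - 72/5*29) = 1/(-622/65 - 2088/5) = 1/(-27766/65) = -65/27766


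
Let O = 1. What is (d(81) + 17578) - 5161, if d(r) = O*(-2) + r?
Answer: 12496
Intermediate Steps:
d(r) = -2 + r (d(r) = 1*(-2) + r = -2 + r)
(d(81) + 17578) - 5161 = ((-2 + 81) + 17578) - 5161 = (79 + 17578) - 5161 = 17657 - 5161 = 12496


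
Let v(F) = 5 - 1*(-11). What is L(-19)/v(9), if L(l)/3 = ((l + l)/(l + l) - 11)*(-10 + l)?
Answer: 435/8 ≈ 54.375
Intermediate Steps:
v(F) = 16 (v(F) = 5 + 11 = 16)
L(l) = 300 - 30*l (L(l) = 3*(((l + l)/(l + l) - 11)*(-10 + l)) = 3*(((2*l)/((2*l)) - 11)*(-10 + l)) = 3*(((2*l)*(1/(2*l)) - 11)*(-10 + l)) = 3*((1 - 11)*(-10 + l)) = 3*(-10*(-10 + l)) = 3*(100 - 10*l) = 300 - 30*l)
L(-19)/v(9) = (300 - 30*(-19))/16 = (300 + 570)*(1/16) = 870*(1/16) = 435/8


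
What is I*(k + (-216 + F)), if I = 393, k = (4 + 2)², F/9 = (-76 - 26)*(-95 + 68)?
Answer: 9670158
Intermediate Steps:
F = 24786 (F = 9*((-76 - 26)*(-95 + 68)) = 9*(-102*(-27)) = 9*2754 = 24786)
k = 36 (k = 6² = 36)
I*(k + (-216 + F)) = 393*(36 + (-216 + 24786)) = 393*(36 + 24570) = 393*24606 = 9670158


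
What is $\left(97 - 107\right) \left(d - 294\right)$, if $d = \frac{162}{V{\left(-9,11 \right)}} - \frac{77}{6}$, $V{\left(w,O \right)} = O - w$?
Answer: $\frac{8962}{3} \approx 2987.3$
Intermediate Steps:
$d = - \frac{71}{15}$ ($d = \frac{162}{11 - -9} - \frac{77}{6} = \frac{162}{11 + 9} - \frac{77}{6} = \frac{162}{20} - \frac{77}{6} = 162 \cdot \frac{1}{20} - \frac{77}{6} = \frac{81}{10} - \frac{77}{6} = - \frac{71}{15} \approx -4.7333$)
$\left(97 - 107\right) \left(d - 294\right) = \left(97 - 107\right) \left(- \frac{71}{15} - 294\right) = \left(-10\right) \left(- \frac{4481}{15}\right) = \frac{8962}{3}$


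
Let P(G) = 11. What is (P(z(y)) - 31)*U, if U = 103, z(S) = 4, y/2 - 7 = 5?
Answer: -2060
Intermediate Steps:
y = 24 (y = 14 + 2*5 = 14 + 10 = 24)
(P(z(y)) - 31)*U = (11 - 31)*103 = -20*103 = -2060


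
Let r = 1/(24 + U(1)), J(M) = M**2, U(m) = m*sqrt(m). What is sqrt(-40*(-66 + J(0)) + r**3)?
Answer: sqrt(41250001)/125 ≈ 51.381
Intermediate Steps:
U(m) = m**(3/2)
r = 1/25 (r = 1/(24 + 1**(3/2)) = 1/(24 + 1) = 1/25 ≈ 0.040000)
sqrt(-40*(-66 + J(0)) + r**3) = sqrt(-40*(-66 + 0**2) + (1/25)**3) = sqrt(-40*(-66 + 0) + 1/15625) = sqrt(-40*(-66) + 1/15625) = sqrt(2640 + 1/15625) = sqrt(41250001/15625) = sqrt(41250001)/125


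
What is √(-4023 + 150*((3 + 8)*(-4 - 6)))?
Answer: I*√20523 ≈ 143.26*I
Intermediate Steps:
√(-4023 + 150*((3 + 8)*(-4 - 6))) = √(-4023 + 150*(11*(-10))) = √(-4023 + 150*(-110)) = √(-4023 - 16500) = √(-20523) = I*√20523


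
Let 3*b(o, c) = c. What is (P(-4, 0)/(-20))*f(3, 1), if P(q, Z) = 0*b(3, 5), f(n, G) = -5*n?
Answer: 0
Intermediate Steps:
b(o, c) = c/3
P(q, Z) = 0 (P(q, Z) = 0*((1/3)*5) = 0*(5/3) = 0)
(P(-4, 0)/(-20))*f(3, 1) = (0/(-20))*(-5*3) = -1/20*0*(-15) = 0*(-15) = 0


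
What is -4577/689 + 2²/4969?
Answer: -22740357/3423641 ≈ -6.6422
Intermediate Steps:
-4577/689 + 2²/4969 = -4577*1/689 + 4*(1/4969) = -4577/689 + 4/4969 = -22740357/3423641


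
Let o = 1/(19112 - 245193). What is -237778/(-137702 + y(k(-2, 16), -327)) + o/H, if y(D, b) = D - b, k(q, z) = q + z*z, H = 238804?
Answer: 12837407646913351/7403032130690004 ≈ 1.7341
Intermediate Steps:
o = -1/226081 (o = 1/(-226081) = -1/226081 ≈ -4.4232e-6)
k(q, z) = q + z²
-237778/(-137702 + y(k(-2, 16), -327)) + o/H = -237778/(-137702 + ((-2 + 16²) - 1*(-327))) - 1/226081/238804 = -237778/(-137702 + ((-2 + 256) + 327)) - 1/226081*1/238804 = -237778/(-137702 + (254 + 327)) - 1/53989047124 = -237778/(-137702 + 581) - 1/53989047124 = -237778/(-137121) - 1/53989047124 = -237778*(-1/137121) - 1/53989047124 = 237778/137121 - 1/53989047124 = 12837407646913351/7403032130690004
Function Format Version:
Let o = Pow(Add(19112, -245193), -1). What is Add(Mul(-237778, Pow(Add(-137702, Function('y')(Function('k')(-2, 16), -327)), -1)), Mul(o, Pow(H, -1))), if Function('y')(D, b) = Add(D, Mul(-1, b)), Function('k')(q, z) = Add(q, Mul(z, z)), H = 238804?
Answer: Rational(12837407646913351, 7403032130690004) ≈ 1.7341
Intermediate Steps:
o = Rational(-1, 226081) (o = Pow(-226081, -1) = Rational(-1, 226081) ≈ -4.4232e-6)
Function('k')(q, z) = Add(q, Pow(z, 2))
Add(Mul(-237778, Pow(Add(-137702, Function('y')(Function('k')(-2, 16), -327)), -1)), Mul(o, Pow(H, -1))) = Add(Mul(-237778, Pow(Add(-137702, Add(Add(-2, Pow(16, 2)), Mul(-1, -327))), -1)), Mul(Rational(-1, 226081), Pow(238804, -1))) = Add(Mul(-237778, Pow(Add(-137702, Add(Add(-2, 256), 327)), -1)), Mul(Rational(-1, 226081), Rational(1, 238804))) = Add(Mul(-237778, Pow(Add(-137702, Add(254, 327)), -1)), Rational(-1, 53989047124)) = Add(Mul(-237778, Pow(Add(-137702, 581), -1)), Rational(-1, 53989047124)) = Add(Mul(-237778, Pow(-137121, -1)), Rational(-1, 53989047124)) = Add(Mul(-237778, Rational(-1, 137121)), Rational(-1, 53989047124)) = Add(Rational(237778, 137121), Rational(-1, 53989047124)) = Rational(12837407646913351, 7403032130690004)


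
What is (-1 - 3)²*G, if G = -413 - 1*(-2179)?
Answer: 28256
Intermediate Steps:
G = 1766 (G = -413 + 2179 = 1766)
(-1 - 3)²*G = (-1 - 3)²*1766 = (-4)²*1766 = 16*1766 = 28256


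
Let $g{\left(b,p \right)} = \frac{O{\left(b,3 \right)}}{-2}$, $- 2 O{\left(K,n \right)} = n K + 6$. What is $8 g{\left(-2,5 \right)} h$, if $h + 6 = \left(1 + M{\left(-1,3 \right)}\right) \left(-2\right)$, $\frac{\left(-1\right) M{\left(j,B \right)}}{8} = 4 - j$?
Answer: $0$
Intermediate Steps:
$M{\left(j,B \right)} = -32 + 8 j$ ($M{\left(j,B \right)} = - 8 \left(4 - j\right) = -32 + 8 j$)
$O{\left(K,n \right)} = -3 - \frac{K n}{2}$ ($O{\left(K,n \right)} = - \frac{n K + 6}{2} = - \frac{K n + 6}{2} = - \frac{6 + K n}{2} = -3 - \frac{K n}{2}$)
$h = 72$ ($h = -6 + \left(1 + \left(-32 + 8 \left(-1\right)\right)\right) \left(-2\right) = -6 + \left(1 - 40\right) \left(-2\right) = -6 - -78 = -6 + 78 = 72$)
$g{\left(b,p \right)} = \frac{3}{2} + \frac{3 b}{4}$ ($g{\left(b,p \right)} = \frac{-3 - \frac{1}{2} b 3}{-2} = \left(-3 - \frac{3 b}{2}\right) \left(- \frac{1}{2}\right) = \frac{3}{2} + \frac{3 b}{4}$)
$8 g{\left(-2,5 \right)} h = 8 \left(\frac{3}{2} + \frac{3}{4} \left(-2\right)\right) 72 = 8 \left(\frac{3}{2} - \frac{3}{2}\right) 72 = 8 \cdot 0 \cdot 72 = 0 \cdot 72 = 0$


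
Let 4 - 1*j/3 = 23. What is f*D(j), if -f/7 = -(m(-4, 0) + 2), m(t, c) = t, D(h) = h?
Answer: 798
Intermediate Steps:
j = -57 (j = 12 - 3*23 = 12 - 69 = -57)
f = -14 (f = -(-7)*(-4 + 2) = -(-7)*(-2) = -7*2 = -14)
f*D(j) = -14*(-57) = 798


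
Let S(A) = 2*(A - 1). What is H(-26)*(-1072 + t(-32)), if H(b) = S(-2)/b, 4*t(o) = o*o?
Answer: -2448/13 ≈ -188.31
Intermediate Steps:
t(o) = o²/4 (t(o) = (o*o)/4 = o²/4)
S(A) = -2 + 2*A (S(A) = 2*(-1 + A) = -2 + 2*A)
H(b) = -6/b (H(b) = (-2 + 2*(-2))/b = (-2 - 4)/b = -6/b)
H(-26)*(-1072 + t(-32)) = (-6/(-26))*(-1072 + (¼)*(-32)²) = (-6*(-1/26))*(-1072 + (¼)*1024) = 3*(-1072 + 256)/13 = (3/13)*(-816) = -2448/13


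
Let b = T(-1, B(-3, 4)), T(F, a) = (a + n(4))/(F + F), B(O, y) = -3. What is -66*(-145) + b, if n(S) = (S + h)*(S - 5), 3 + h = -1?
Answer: 19143/2 ≈ 9571.5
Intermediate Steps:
h = -4 (h = -3 - 1 = -4)
n(S) = (-5 + S)*(-4 + S) (n(S) = (S - 4)*(S - 5) = (-4 + S)*(-5 + S) = (-5 + S)*(-4 + S))
T(F, a) = a/(2*F) (T(F, a) = (a + (20 + 4**2 - 9*4))/(F + F) = (a + (20 + 16 - 36))/((2*F)) = (a + 0)*(1/(2*F)) = a*(1/(2*F)) = a/(2*F))
b = 3/2 (b = (1/2)*(-3)/(-1) = (1/2)*(-3)*(-1) = 3/2 ≈ 1.5000)
-66*(-145) + b = -66*(-145) + 3/2 = 9570 + 3/2 = 19143/2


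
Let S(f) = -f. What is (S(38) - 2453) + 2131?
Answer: -360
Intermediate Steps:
(S(38) - 2453) + 2131 = (-1*38 - 2453) + 2131 = (-38 - 2453) + 2131 = -2491 + 2131 = -360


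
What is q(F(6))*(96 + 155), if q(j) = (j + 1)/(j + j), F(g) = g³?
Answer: 54467/432 ≈ 126.08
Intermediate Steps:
q(j) = (1 + j)/(2*j) (q(j) = (1 + j)/((2*j)) = (1 + j)*(1/(2*j)) = (1 + j)/(2*j))
q(F(6))*(96 + 155) = ((1 + 6³)/(2*(6³)))*(96 + 155) = ((½)*(1 + 216)/216)*251 = ((½)*(1/216)*217)*251 = (217/432)*251 = 54467/432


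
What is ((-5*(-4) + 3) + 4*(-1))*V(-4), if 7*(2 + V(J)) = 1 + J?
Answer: -323/7 ≈ -46.143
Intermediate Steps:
V(J) = -13/7 + J/7 (V(J) = -2 + (1 + J)/7 = -2 + (⅐ + J/7) = -13/7 + J/7)
((-5*(-4) + 3) + 4*(-1))*V(-4) = ((-5*(-4) + 3) + 4*(-1))*(-13/7 + (⅐)*(-4)) = ((20 + 3) - 4)*(-13/7 - 4/7) = (23 - 4)*(-17/7) = 19*(-17/7) = -323/7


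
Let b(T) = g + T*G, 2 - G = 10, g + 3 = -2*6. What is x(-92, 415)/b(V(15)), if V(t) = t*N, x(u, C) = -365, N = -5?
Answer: -73/117 ≈ -0.62393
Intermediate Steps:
g = -15 (g = -3 - 2*6 = -3 - 12 = -15)
V(t) = -5*t (V(t) = t*(-5) = -5*t)
G = -8 (G = 2 - 1*10 = 2 - 10 = -8)
b(T) = -15 - 8*T (b(T) = -15 + T*(-8) = -15 - 8*T)
x(-92, 415)/b(V(15)) = -365/(-15 - (-40)*15) = -365/(-15 - 8*(-75)) = -365/(-15 + 600) = -365/585 = -365*1/585 = -73/117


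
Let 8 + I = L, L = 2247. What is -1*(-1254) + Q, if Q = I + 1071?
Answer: 4564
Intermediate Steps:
I = 2239 (I = -8 + 2247 = 2239)
Q = 3310 (Q = 2239 + 1071 = 3310)
-1*(-1254) + Q = -1*(-1254) + 3310 = 1254 + 3310 = 4564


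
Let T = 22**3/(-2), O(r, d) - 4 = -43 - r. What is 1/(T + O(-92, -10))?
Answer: -1/5271 ≈ -0.00018972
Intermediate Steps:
O(r, d) = -39 - r (O(r, d) = 4 + (-43 - r) = -39 - r)
T = -5324 (T = 10648*(-1/2) = -5324)
1/(T + O(-92, -10)) = 1/(-5324 + (-39 - 1*(-92))) = 1/(-5324 + (-39 + 92)) = 1/(-5324 + 53) = 1/(-5271) = -1/5271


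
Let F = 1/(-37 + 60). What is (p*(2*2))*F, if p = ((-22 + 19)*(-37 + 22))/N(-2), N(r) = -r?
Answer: 90/23 ≈ 3.9130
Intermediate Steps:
F = 1/23 ≈ 0.043478
p = 45/2 (p = ((-22 + 19)*(-37 + 22))/((-1*(-2))) = -3*(-15)/2 = 45*(½) = 45/2 ≈ 22.500)
(p*(2*2))*F = (45*(2*2)/2)*(1/23) = ((45/2)*4)*(1/23) = 90*(1/23) = 90/23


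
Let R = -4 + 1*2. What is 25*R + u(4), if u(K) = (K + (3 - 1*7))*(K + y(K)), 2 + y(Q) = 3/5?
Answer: -50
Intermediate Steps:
R = -2 (R = -4 + 2 = -2)
y(Q) = -7/5 (y(Q) = -2 + 3/5 = -7/5)
u(K) = (-4 + K)*(-7/5 + K) (u(K) = (K + (3 - 1*7))*(K - 7/5) = (K + (3 - 7))*(-7/5 + K) = (K - 4)*(-7/5 + K) = (-4 + K)*(-7/5 + K))
25*R + u(4) = 25*(-2) + (28/5 + 4**2 - 27/5*4) = -50 + (28/5 + 16 - 108/5) = -50 + 0 = -50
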